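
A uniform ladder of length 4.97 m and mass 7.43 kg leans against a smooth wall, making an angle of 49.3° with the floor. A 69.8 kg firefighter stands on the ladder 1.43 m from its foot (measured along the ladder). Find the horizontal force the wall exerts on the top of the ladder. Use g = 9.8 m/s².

Sum moments about the foot of the ladder (the floor normal and friction both act there and drop out).
Ladder weight 7.43×9.8 = 72.81 N acts at 2.485 m along the ladder; its horizontal arm is 2.485·cos49.3° = 1.62 m → τ = 118 N·m clockwise.
Firefighter: 69.8×9.8 = 684 N at 1.43 m → arm 0.9325 m → τ = 637.8 N·m clockwise.
Wall normal N acts horizontally at the top; its moment arm is the height L sinθ = 4.97·sin49.3° = 3.768 m, counterclockwise.
Balancing moments: N × 3.768 = 755.8, giving N = 201 N.

N_wall ≈ 201 N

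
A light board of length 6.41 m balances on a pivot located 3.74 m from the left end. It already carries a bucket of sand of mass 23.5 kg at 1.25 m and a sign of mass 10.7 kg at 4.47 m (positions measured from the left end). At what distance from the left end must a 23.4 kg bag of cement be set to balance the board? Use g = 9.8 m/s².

x ≈ 5.91 m from the left end

Choose the pivot (at 3.74 m from the left end) as the axis so the support reaction has zero arm there.
Bucket of sand: 23.5 × 9.8 = 230.3 N down at 1.25 m → arm 2.49 m, τ = 230.3 × 2.49 = 573.4 N·m counterclockwise.
Sign: 10.7 × 9.8 = 104.9 N down at 4.47 m → arm 0.73 m, τ = 104.9 × 0.73 = 76.58 N·m clockwise.
Net moment of existing loads = 496.8 N·m counterclockwise.
The bag of cement weighs 23.4 × 9.8 = 229.3 N and must supply an equal clockwise moment, so its lever arm about the pivot is 496.8 / 229.3 = 2.17 m.
That puts it at 3.74 + 2.17 = 5.91 m from the left end.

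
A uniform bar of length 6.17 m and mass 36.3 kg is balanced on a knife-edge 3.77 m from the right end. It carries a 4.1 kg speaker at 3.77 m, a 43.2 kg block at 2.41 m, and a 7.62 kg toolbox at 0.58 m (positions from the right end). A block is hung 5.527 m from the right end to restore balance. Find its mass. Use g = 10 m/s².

Take moments about the knife-edge (at 3.77 m from the right end).
Beam weight: 36.3 × 10 = 363 N down at 3.085 m → arm 0.685 m, τ = 363 × 0.685 = 248.7 N·m clockwise.
Speaker: acts at the knife-edge, moment arm 0 → no torque.
Block: 43.2 × 10 = 432 N down at 2.41 m → arm 1.36 m, τ = 432 × 1.36 = 587.5 N·m clockwise.
Toolbox: 7.62 × 10 = 76.2 N down at 0.58 m → arm 3.19 m, τ = 76.2 × 3.19 = 243.1 N·m clockwise.
Net moment of known loads = 1079 N·m clockwise.
An unknown mass m at 5.527 m has arm 1.757 m; its moment is m·g·1.757 counterclockwise.
Setting net torque to zero: m × 10 × 1.757 = 1079 → m = 1079 / (10 × 1.757) = 61.4 kg.

m ≈ 61.4 kg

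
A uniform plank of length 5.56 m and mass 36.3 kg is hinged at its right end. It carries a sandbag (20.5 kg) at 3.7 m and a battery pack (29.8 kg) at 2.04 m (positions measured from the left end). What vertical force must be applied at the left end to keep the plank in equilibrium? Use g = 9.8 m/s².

About the right end:
Beam weight: 36.3 × 9.8 = 355.7 N down at 2.78 m → arm 2.78 m, τ = 355.7 × 2.78 = 988.8 N·m counterclockwise.
Sandbag: 20.5 × 9.8 = 200.9 N down at 3.7 m → arm 1.86 m, τ = 200.9 × 1.86 = 373.7 N·m counterclockwise.
Battery pack: 29.8 × 9.8 = 292 N down at 2.04 m → arm 3.52 m, τ = 292 × 3.52 = 1028 N·m counterclockwise.
Net moment of the loads = 2390 N·m counterclockwise.
The upward force F acts at the left end, arm 5.56 m, giving F × 5.56 clockwise.
Balancing moments: F × 5.56 = 2390, giving F = 2390 / 5.56 = 430 N.

F ≈ 430 N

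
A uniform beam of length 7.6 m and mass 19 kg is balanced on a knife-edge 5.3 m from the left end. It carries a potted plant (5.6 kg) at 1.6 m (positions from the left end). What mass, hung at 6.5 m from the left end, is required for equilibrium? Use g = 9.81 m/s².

About the knife-edge (at 5.3 m from the left end):
Beam weight: 19 × 9.81 = 186.4 N down at 3.8 m → arm 1.5 m, τ = 186.4 × 1.5 = 279.6 N·m counterclockwise.
Potted plant: 5.6 × 9.81 = 54.94 N down at 1.6 m → arm 3.7 m, τ = 54.94 × 3.7 = 203.3 N·m counterclockwise.
Net moment of known loads = 482.9 N·m counterclockwise.
An unknown mass m at 6.5 m has arm 1.2 m; its moment is m·g·1.2 clockwise.
Στ = 0 ⇒ m × 9.81 × 1.2 = 482.9 ⇒ m = 482.9 / (9.81 × 1.2) = 41 kg.

m ≈ 41 kg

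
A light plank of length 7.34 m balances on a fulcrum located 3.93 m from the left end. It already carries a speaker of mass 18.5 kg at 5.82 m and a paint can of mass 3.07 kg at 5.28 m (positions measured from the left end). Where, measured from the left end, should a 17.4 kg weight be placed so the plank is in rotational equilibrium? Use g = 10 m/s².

Sum moments about the fulcrum (at 3.93 m from the left end) (the support reaction has zero arm there).
Speaker: 18.5 × 10 = 185 N down at 5.82 m → arm 1.89 m, τ = 185 × 1.89 = 349.6 N·m clockwise.
Paint can: 3.07 × 10 = 30.7 N down at 5.28 m → arm 1.35 m, τ = 30.7 × 1.35 = 41.45 N·m clockwise.
Net moment of existing loads = 391.1 N·m clockwise.
The weight weighs 17.4 × 10 = 174 N and must supply an equal counterclockwise moment, so its lever arm about the fulcrum is 391.1 / 174 = 2.25 m.
That puts it at 3.93 − 2.25 = 1.68 m from the left end.

x ≈ 1.68 m from the left end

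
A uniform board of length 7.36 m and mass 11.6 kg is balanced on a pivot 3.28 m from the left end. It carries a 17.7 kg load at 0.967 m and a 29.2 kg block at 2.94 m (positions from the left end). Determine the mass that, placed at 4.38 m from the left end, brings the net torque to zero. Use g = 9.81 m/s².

m ≈ 42 kg

Take moments about the pivot (at 3.28 m from the left end).
Beam weight: 11.6 × 9.81 = 113.8 N down at 3.68 m → arm 0.4 m, τ = 113.8 × 0.4 = 45.52 N·m clockwise.
Load: 17.7 × 9.81 = 173.6 N down at 0.967 m → arm 2.313 m, τ = 173.6 × 2.313 = 401.5 N·m counterclockwise.
Block: 29.2 × 9.81 = 286.5 N down at 2.94 m → arm 0.34 m, τ = 286.5 × 0.34 = 97.41 N·m counterclockwise.
Net moment of known loads = 453.4 N·m counterclockwise.
An unknown mass m at 4.38 m has arm 1.1 m; its moment is m·g·1.1 clockwise.
Balancing moments: m × 9.81 × 1.1 = 453.4, giving m = 453.4 / (9.81 × 1.1) = 42 kg.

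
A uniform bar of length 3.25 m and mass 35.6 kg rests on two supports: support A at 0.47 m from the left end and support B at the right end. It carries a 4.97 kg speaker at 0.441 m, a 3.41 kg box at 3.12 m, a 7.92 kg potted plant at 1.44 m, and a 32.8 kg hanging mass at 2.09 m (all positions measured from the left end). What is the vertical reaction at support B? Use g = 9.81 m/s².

About support A:
Beam weight: 35.6 × 9.81 = 349.2 N down at 1.625 m → arm 1.155 m, τ = 349.2 × 1.155 = 403.3 N·m clockwise.
Speaker: 4.97 × 9.81 = 48.76 N down at 0.441 m → arm 0.029 m, τ = 48.76 × 0.029 = 1.414 N·m counterclockwise.
Box: 3.41 × 9.81 = 33.45 N down at 3.12 m → arm 2.65 m, τ = 33.45 × 2.65 = 88.64 N·m clockwise.
Potted plant: 7.92 × 9.81 = 77.7 N down at 1.44 m → arm 0.97 m, τ = 77.7 × 0.97 = 75.37 N·m clockwise.
Hanging mass: 32.8 × 9.81 = 321.8 N down at 2.09 m → arm 1.62 m, τ = 321.8 × 1.62 = 521.3 N·m clockwise.
Net load moment about support A = 1087 N·m clockwise.
Reaction R at support B is upward at 3.25 m, arm 2.78 m → moment R × 2.78 counterclockwise.
Στ = 0 ⇒ R × 2.78 = 1087 ⇒ R = 391 N.

R_B ≈ 391 N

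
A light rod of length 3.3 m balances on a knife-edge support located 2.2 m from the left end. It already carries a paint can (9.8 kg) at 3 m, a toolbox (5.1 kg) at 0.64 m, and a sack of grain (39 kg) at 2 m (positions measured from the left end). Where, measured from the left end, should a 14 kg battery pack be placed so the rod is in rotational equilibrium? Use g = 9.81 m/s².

About the knife-edge support (at 2.2 m from the left end):
Paint can: 9.8 × 9.81 = 96.14 N down at 3 m → arm 0.8 m, τ = 96.14 × 0.8 = 76.91 N·m clockwise.
Toolbox: 5.1 × 9.81 = 50.03 N down at 0.64 m → arm 1.56 m, τ = 50.03 × 1.56 = 78.05 N·m counterclockwise.
Sack of grain: 39 × 9.81 = 382.6 N down at 2 m → arm 0.2 m, τ = 382.6 × 0.2 = 76.52 N·m counterclockwise.
Net moment of existing loads = 77.66 N·m counterclockwise.
The battery pack weighs 14 × 9.81 = 137.3 N and must supply an equal clockwise moment, so its lever arm about the knife-edge support is 77.66 / 137.3 = 0.566 m.
That puts it at 2.2 + 0.566 = 2.77 m from the left end.

x ≈ 2.77 m from the left end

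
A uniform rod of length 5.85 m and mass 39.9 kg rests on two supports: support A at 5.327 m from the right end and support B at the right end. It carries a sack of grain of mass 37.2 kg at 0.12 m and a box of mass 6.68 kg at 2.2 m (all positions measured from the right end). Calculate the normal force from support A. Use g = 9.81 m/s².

About support B:
Beam weight: 39.9 × 9.81 = 391.4 N down at 2.925 m → arm 2.925 m, τ = 391.4 × 2.925 = 1145 N·m counterclockwise.
Sack of grain: 37.2 × 9.81 = 364.9 N down at 0.12 m → arm 0.12 m, τ = 364.9 × 0.12 = 43.79 N·m counterclockwise.
Box: 6.68 × 9.81 = 65.53 N down at 2.2 m → arm 2.2 m, τ = 65.53 × 2.2 = 144.2 N·m counterclockwise.
Net load moment about support B = 1333 N·m counterclockwise.
Reaction R at support A is upward at 5.327 m, arm 5.327 m → moment R × 5.327 clockwise.
For rotational equilibrium, R × 5.327 = 1333, so R = 250 N.

R_A ≈ 250 N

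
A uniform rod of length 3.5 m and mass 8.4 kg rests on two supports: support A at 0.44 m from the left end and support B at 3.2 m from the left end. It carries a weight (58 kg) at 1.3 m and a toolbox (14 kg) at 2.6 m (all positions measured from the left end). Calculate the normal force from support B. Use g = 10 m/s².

R_B ≈ 330 N

About support A:
Beam weight: 8.4 × 10 = 84 N down at 1.75 m → arm 1.31 m, τ = 84 × 1.31 = 110 N·m clockwise.
Weight: 58 × 10 = 580 N down at 1.3 m → arm 0.86 m, τ = 580 × 0.86 = 498.8 N·m clockwise.
Toolbox: 14 × 10 = 140 N down at 2.6 m → arm 2.16 m, τ = 140 × 2.16 = 302.4 N·m clockwise.
Net load moment about support A = 911.2 N·m clockwise.
Reaction R at support B is upward at 3.2 m, arm 2.76 m → moment R × 2.76 counterclockwise.
Στ = 0 ⇒ R × 2.76 = 911.2 ⇒ R = 330 N.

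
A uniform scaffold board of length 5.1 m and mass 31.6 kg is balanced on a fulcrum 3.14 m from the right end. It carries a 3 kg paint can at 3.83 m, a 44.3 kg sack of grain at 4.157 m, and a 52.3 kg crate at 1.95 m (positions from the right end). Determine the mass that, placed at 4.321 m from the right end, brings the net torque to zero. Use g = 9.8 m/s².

Sum moments about the fulcrum (at 3.14 m from the right end) (the support reaction has zero arm there).
Beam weight: 31.6 × 9.8 = 309.7 N down at 2.55 m → arm 0.59 m, τ = 309.7 × 0.59 = 182.7 N·m clockwise.
Paint can: 3 × 9.8 = 29.4 N down at 3.83 m → arm 0.69 m, τ = 29.4 × 0.69 = 20.29 N·m counterclockwise.
Sack of grain: 44.3 × 9.8 = 434.1 N down at 4.157 m → arm 1.017 m, τ = 434.1 × 1.017 = 441.5 N·m counterclockwise.
Crate: 52.3 × 9.8 = 512.5 N down at 1.95 m → arm 1.19 m, τ = 512.5 × 1.19 = 609.9 N·m clockwise.
Net moment of known loads = 330.8 N·m clockwise.
An unknown mass m at 4.321 m has arm 1.181 m; its moment is m·g·1.181 counterclockwise.
Balancing moments: m × 9.8 × 1.181 = 330.8, giving m = 330.8 / (9.8 × 1.181) = 28.6 kg.

m ≈ 28.6 kg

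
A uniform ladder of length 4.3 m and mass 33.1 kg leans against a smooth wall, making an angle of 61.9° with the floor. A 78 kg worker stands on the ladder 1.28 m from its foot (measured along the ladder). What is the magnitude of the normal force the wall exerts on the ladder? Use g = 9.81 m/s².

Take moments about the foot of the ladder.
Ladder weight 33.1×9.81 = 324.7 N acts at 2.15 m along the ladder; its horizontal arm is 2.15·cos61.9° = 1.013 m → τ = 328.9 N·m clockwise.
Worker: 78×9.81 = 765.2 N at 1.28 m → arm 0.6029 m → τ = 461.3 N·m clockwise.
Wall normal N acts horizontally at the top; its moment arm is the height L sinθ = 4.3·sin61.9° = 3.793 m, counterclockwise.
For rotational equilibrium, N × 3.793 = 790.2, so N = 208 N.

N_wall ≈ 208 N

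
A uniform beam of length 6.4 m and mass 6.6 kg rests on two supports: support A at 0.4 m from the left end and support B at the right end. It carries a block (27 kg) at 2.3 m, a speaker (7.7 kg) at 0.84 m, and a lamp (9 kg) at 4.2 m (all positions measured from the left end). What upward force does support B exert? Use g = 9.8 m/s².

Taking torques about support A:
Beam weight: 6.6 × 9.8 = 64.68 N down at 3.2 m → arm 2.8 m, τ = 64.68 × 2.8 = 181.1 N·m clockwise.
Block: 27 × 9.8 = 264.6 N down at 2.3 m → arm 1.9 m, τ = 264.6 × 1.9 = 502.7 N·m clockwise.
Speaker: 7.7 × 9.8 = 75.46 N down at 0.84 m → arm 0.44 m, τ = 75.46 × 0.44 = 33.2 N·m clockwise.
Lamp: 9 × 9.8 = 88.2 N down at 4.2 m → arm 3.8 m, τ = 88.2 × 3.8 = 335.2 N·m clockwise.
Net load moment about support A = 1052 N·m clockwise.
Reaction R at support B is upward at 6.4 m, arm 6 m → moment R × 6 counterclockwise.
Balancing moments: R × 6 = 1052, giving R = 175 N.

R_B ≈ 175 N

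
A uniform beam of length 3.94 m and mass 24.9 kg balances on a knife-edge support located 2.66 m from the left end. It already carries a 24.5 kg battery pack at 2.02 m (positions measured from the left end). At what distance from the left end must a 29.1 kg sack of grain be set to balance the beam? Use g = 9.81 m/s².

Sum moments about the knife-edge support (at 2.66 m from the left end) (the support reaction has zero arm there).
Beam weight: 24.9 × 9.81 = 244.3 N down at 1.97 m → arm 0.69 m, τ = 244.3 × 0.69 = 168.6 N·m counterclockwise.
Battery pack: 24.5 × 9.81 = 240.3 N down at 2.02 m → arm 0.64 m, τ = 240.3 × 0.64 = 153.8 N·m counterclockwise.
Net moment of existing loads = 322.4 N·m counterclockwise.
The sack of grain weighs 29.1 × 9.81 = 285.5 N and must supply an equal clockwise moment, so its lever arm about the knife-edge support is 322.4 / 285.5 = 1.13 m.
That puts it at 2.66 + 1.13 = 3.79 m from the left end.

x ≈ 3.79 m from the left end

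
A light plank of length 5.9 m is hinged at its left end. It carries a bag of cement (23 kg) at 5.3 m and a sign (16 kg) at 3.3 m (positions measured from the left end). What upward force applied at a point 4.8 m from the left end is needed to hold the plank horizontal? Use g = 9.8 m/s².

F ≈ 357 N

Taking torques about the left end:
Bag of cement: 23 × 9.8 = 225.4 N down at 5.3 m → arm 5.3 m, τ = 225.4 × 5.3 = 1195 N·m clockwise.
Sign: 16 × 9.8 = 156.8 N down at 3.3 m → arm 3.3 m, τ = 156.8 × 3.3 = 517.4 N·m clockwise.
Net moment of the loads = 1712 N·m clockwise.
The upward force F acts at a point 4.8 m from the left end, arm 4.8 m, giving F × 4.8 counterclockwise.
For rotational equilibrium, F × 4.8 = 1712, so F = 1712 / 4.8 = 357 N.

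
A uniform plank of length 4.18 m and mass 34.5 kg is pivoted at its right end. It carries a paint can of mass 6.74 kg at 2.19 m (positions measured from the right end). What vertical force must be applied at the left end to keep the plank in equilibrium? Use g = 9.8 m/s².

About the right end:
Beam weight: 34.5 × 9.8 = 338.1 N down at 2.09 m → arm 2.09 m, τ = 338.1 × 2.09 = 706.6 N·m counterclockwise.
Paint can: 6.74 × 9.8 = 66.05 N down at 2.19 m → arm 2.19 m, τ = 66.05 × 2.19 = 144.6 N·m counterclockwise.
Net moment of the loads = 851.2 N·m counterclockwise.
The upward force F acts at the left end, arm 4.18 m, giving F × 4.18 clockwise.
Balancing moments: F × 4.18 = 851.2, giving F = 851.2 / 4.18 = 204 N.

F ≈ 204 N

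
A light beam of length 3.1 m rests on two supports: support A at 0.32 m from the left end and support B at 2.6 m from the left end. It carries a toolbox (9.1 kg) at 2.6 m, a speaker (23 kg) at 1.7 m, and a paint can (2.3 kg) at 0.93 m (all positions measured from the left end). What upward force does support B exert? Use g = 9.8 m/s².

R_B ≈ 232 N

Taking torques about support A:
Toolbox: 9.1 × 9.8 = 89.18 N down at 2.6 m → arm 2.28 m, τ = 89.18 × 2.28 = 203.3 N·m clockwise.
Speaker: 23 × 9.8 = 225.4 N down at 1.7 m → arm 1.38 m, τ = 225.4 × 1.38 = 311.1 N·m clockwise.
Paint can: 2.3 × 9.8 = 22.54 N down at 0.93 m → arm 0.61 m, τ = 22.54 × 0.61 = 13.75 N·m clockwise.
Net load moment about support A = 528.2 N·m clockwise.
Reaction R at support B is upward at 2.6 m, arm 2.28 m → moment R × 2.28 counterclockwise.
Balancing moments: R × 2.28 = 528.2, giving R = 232 N.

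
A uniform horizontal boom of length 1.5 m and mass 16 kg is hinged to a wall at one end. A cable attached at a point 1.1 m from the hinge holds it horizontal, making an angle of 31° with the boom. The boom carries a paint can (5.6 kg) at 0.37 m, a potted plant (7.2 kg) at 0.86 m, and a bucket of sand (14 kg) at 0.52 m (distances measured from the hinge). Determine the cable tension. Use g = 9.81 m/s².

Taking torques about the hinge:
Beam weight: 16 × 9.81 = 157 N down at 0.75 m → arm 0.75 m, τ = 157 × 0.75 = 117.8 N·m clockwise.
Paint can: 5.6 × 9.81 = 54.94 N down at 0.37 m → arm 0.37 m, τ = 54.94 × 0.37 = 20.33 N·m clockwise.
Potted plant: 7.2 × 9.81 = 70.63 N down at 0.86 m → arm 0.86 m, τ = 70.63 × 0.86 = 60.74 N·m clockwise.
Bucket of sand: 14 × 9.81 = 137.3 N down at 0.52 m → arm 0.52 m, τ = 137.3 × 0.52 = 71.4 N·m clockwise.
Total clockwise load moment = 270.3 N·m.
The cable tension T acts at 1.1 m; only its component perpendicular to the boom, T sinθ, produces torque. sin 31° = 0.515.
For rotational equilibrium, T × 1.1 × 0.515 = 270.3, so T = 270.3 / 0.5665 = 477 N.

T ≈ 477 N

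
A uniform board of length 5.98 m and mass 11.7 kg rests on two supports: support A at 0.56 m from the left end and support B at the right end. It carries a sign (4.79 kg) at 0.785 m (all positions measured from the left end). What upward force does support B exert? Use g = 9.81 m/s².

R_B ≈ 53.4 N

Choose support A as the axis so its reaction then has zero moment arm.
Beam weight: 11.7 × 9.81 = 114.8 N down at 2.99 m → arm 2.43 m, τ = 114.8 × 2.43 = 279 N·m clockwise.
Sign: 4.79 × 9.81 = 46.99 N down at 0.785 m → arm 0.225 m, τ = 46.99 × 0.225 = 10.57 N·m clockwise.
Net load moment about support A = 289.6 N·m clockwise.
Reaction R at support B is upward at 5.98 m, arm 5.42 m → moment R × 5.42 counterclockwise.
For rotational equilibrium, R × 5.42 = 289.6, so R = 53.4 N.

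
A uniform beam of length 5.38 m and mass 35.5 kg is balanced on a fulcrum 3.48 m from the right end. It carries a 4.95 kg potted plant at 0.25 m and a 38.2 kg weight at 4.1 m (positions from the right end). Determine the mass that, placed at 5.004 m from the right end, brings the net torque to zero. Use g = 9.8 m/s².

m ≈ 13.4 kg

About the fulcrum (at 3.48 m from the right end):
Beam weight: 35.5 × 9.8 = 347.9 N down at 2.69 m → arm 0.79 m, τ = 347.9 × 0.79 = 274.8 N·m clockwise.
Potted plant: 4.95 × 9.8 = 48.51 N down at 0.25 m → arm 3.23 m, τ = 48.51 × 3.23 = 156.7 N·m clockwise.
Weight: 38.2 × 9.8 = 374.4 N down at 4.1 m → arm 0.62 m, τ = 374.4 × 0.62 = 232.1 N·m counterclockwise.
Net moment of known loads = 199.4 N·m clockwise.
An unknown mass m at 5.004 m has arm 1.524 m; its moment is m·g·1.524 counterclockwise.
Setting net torque to zero: m × 9.8 × 1.524 = 199.4 → m = 199.4 / (9.8 × 1.524) = 13.4 kg.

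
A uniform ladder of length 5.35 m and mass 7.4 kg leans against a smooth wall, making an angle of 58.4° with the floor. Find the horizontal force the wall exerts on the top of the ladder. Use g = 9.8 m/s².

N_wall ≈ 22.3 N

Sum moments about the foot of the ladder (the floor normal and friction both act there and drop out).
Ladder weight 7.4×9.8 = 72.52 N acts at 2.675 m along the ladder; its horizontal arm is 2.675·cos58.4° = 1.402 m → τ = 101.7 N·m clockwise.
Wall normal N acts horizontally at the top; its moment arm is the height L sinθ = 5.35·sin58.4° = 4.557 m, counterclockwise.
Setting net torque to zero: N × 4.557 = 101.7 → N = 22.3 N.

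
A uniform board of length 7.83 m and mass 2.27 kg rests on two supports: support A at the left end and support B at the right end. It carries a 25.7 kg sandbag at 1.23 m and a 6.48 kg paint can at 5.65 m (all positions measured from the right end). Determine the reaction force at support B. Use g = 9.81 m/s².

R_B ≈ 241 N

Taking torques about support A:
Beam weight: 2.27 × 9.81 = 22.27 N down at 3.915 m → arm 3.915 m, τ = 22.27 × 3.915 = 87.19 N·m clockwise.
Sandbag: 25.7 × 9.81 = 252.1 N down at 1.23 m → arm 6.6 m, τ = 252.1 × 6.6 = 1664 N·m clockwise.
Paint can: 6.48 × 9.81 = 63.57 N down at 5.65 m → arm 2.18 m, τ = 63.57 × 2.18 = 138.6 N·m clockwise.
Net load moment about support A = 1890 N·m clockwise.
Reaction R at support B is upward at 0 m, arm 7.83 m → moment R × 7.83 counterclockwise.
For rotational equilibrium, R × 7.83 = 1890, so R = 241 N.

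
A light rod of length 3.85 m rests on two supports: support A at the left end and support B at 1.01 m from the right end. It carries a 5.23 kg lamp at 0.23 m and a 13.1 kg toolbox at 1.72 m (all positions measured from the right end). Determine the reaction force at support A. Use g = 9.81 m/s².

Sum moments about support B (its reaction then has zero moment arm).
Lamp: 5.23 × 9.81 = 51.31 N down at 0.23 m → arm 0.78 m, τ = 51.31 × 0.78 = 40.02 N·m clockwise.
Toolbox: 13.1 × 9.81 = 128.5 N down at 1.72 m → arm 0.71 m, τ = 128.5 × 0.71 = 91.23 N·m counterclockwise.
Net load moment about support B = 51.21 N·m counterclockwise.
Reaction R at support A is upward at 3.85 m, arm 2.84 m → moment R × 2.84 clockwise.
Balancing moments: R × 2.84 = 51.21, giving R = 18 N.

R_A ≈ 18 N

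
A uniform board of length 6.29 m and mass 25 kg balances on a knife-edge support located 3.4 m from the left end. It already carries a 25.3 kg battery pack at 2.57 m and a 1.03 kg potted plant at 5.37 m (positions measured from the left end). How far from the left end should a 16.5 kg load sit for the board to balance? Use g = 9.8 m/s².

Take moments about the knife-edge support (at 3.4 m from the left end).
Beam weight: 25 × 9.8 = 245 N down at 3.145 m → arm 0.255 m, τ = 245 × 0.255 = 62.48 N·m counterclockwise.
Battery pack: 25.3 × 9.8 = 247.9 N down at 2.57 m → arm 0.83 m, τ = 247.9 × 0.83 = 205.8 N·m counterclockwise.
Potted plant: 1.03 × 9.8 = 10.09 N down at 5.37 m → arm 1.97 m, τ = 10.09 × 1.97 = 19.88 N·m clockwise.
Net moment of existing loads = 248.4 N·m counterclockwise.
The load weighs 16.5 × 9.8 = 161.7 N and must supply an equal clockwise moment, so its lever arm about the knife-edge support is 248.4 / 161.7 = 1.54 m.
That puts it at 3.4 + 1.54 = 4.94 m from the left end.

x ≈ 4.94 m from the left end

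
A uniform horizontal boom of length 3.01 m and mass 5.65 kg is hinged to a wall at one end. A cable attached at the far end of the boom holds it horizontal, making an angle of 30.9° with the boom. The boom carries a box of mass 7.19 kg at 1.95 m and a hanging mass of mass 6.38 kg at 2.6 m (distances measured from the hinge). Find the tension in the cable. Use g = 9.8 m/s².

T ≈ 248 N

Sum moments about the hinge (the unknown hinge reaction has zero arm there).
Beam weight: 5.65 × 9.8 = 55.37 N down at 1.505 m → arm 1.505 m, τ = 55.37 × 1.505 = 83.33 N·m clockwise.
Box: 7.19 × 9.8 = 70.46 N down at 1.95 m → arm 1.95 m, τ = 70.46 × 1.95 = 137.4 N·m clockwise.
Hanging mass: 6.38 × 9.8 = 62.52 N down at 2.6 m → arm 2.6 m, τ = 62.52 × 2.6 = 162.6 N·m clockwise.
Total clockwise load moment = 383.3 N·m.
The cable tension T acts at 3.01 m; only its component perpendicular to the boom, T sinθ, produces torque. sin 30.9° = 0.5135.
Setting net torque to zero: T × 3.01 × 0.5135 = 383.3 → T = 383.3 / 1.546 = 248 N.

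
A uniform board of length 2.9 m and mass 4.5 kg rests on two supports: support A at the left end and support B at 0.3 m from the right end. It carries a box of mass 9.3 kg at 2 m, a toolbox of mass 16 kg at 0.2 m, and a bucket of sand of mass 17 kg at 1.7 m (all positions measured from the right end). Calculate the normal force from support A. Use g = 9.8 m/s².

R_A ≈ 163 N

Take moments about support B.
Beam weight: 4.5 × 9.8 = 44.1 N down at 1.45 m → arm 1.15 m, τ = 44.1 × 1.15 = 50.71 N·m counterclockwise.
Box: 9.3 × 9.8 = 91.14 N down at 2 m → arm 1.7 m, τ = 91.14 × 1.7 = 154.9 N·m counterclockwise.
Toolbox: 16 × 9.8 = 156.8 N down at 0.2 m → arm 0.1 m, τ = 156.8 × 0.1 = 15.68 N·m clockwise.
Bucket of sand: 17 × 9.8 = 166.6 N down at 1.7 m → arm 1.4 m, τ = 166.6 × 1.4 = 233.2 N·m counterclockwise.
Net load moment about support B = 423.1 N·m counterclockwise.
Reaction R at support A is upward at 2.9 m, arm 2.6 m → moment R × 2.6 clockwise.
For rotational equilibrium, R × 2.6 = 423.1, so R = 163 N.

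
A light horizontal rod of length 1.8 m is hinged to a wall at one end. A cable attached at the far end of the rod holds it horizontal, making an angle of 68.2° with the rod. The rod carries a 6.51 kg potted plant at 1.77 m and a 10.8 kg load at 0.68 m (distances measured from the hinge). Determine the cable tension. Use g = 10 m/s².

T ≈ 113 N

Sum moments about the hinge (the unknown hinge reaction has zero arm there).
Potted plant: 6.51 × 10 = 65.1 N down at 1.77 m → arm 1.77 m, τ = 65.1 × 1.77 = 115.2 N·m clockwise.
Load: 10.8 × 10 = 108 N down at 0.68 m → arm 0.68 m, τ = 108 × 0.68 = 73.44 N·m clockwise.
Total clockwise load moment = 188.6 N·m.
The cable tension T acts at 1.8 m; only its component perpendicular to the rod, T sinθ, produces torque. sin 68.2° = 0.9285.
Setting net torque to zero: T × 1.8 × 0.9285 = 188.6 → T = 188.6 / 1.671 = 113 N.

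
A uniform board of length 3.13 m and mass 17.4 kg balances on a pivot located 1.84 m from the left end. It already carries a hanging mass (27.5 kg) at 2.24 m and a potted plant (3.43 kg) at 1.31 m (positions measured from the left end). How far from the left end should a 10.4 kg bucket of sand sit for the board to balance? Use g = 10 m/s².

Choose the pivot (at 1.84 m from the left end) as the axis so the support reaction has zero arm there.
Beam weight: 17.4 × 10 = 174 N down at 1.565 m → arm 0.275 m, τ = 174 × 0.275 = 47.85 N·m counterclockwise.
Hanging mass: 27.5 × 10 = 275 N down at 2.24 m → arm 0.4 m, τ = 275 × 0.4 = 110 N·m clockwise.
Potted plant: 3.43 × 10 = 34.3 N down at 1.31 m → arm 0.53 m, τ = 34.3 × 0.53 = 18.18 N·m counterclockwise.
Net moment of existing loads = 43.97 N·m clockwise.
The bucket of sand weighs 10.4 × 10 = 104 N and must supply an equal counterclockwise moment, so its lever arm about the pivot is 43.97 / 104 = 0.423 m.
That puts it at 1.84 − 0.423 = 1.42 m from the left end.

x ≈ 1.42 m from the left end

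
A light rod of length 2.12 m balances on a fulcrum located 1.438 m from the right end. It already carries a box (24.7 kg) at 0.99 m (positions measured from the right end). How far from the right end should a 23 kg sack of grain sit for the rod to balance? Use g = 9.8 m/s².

x ≈ 1.92 m from the right end

Choose the fulcrum (at 1.438 m from the right end) as the axis so the support reaction has zero arm there.
Box: 24.7 × 9.8 = 242.1 N down at 0.99 m → arm 0.448 m, τ = 242.1 × 0.448 = 108.5 N·m clockwise.
Net moment of existing loads = 108.5 N·m clockwise.
The sack of grain weighs 23 × 9.8 = 225.4 N and must supply an equal counterclockwise moment, so its lever arm about the fulcrum is 108.5 / 225.4 = 0.481 m.
That puts it at 1.438 + 0.481 = 1.92 m from the right end.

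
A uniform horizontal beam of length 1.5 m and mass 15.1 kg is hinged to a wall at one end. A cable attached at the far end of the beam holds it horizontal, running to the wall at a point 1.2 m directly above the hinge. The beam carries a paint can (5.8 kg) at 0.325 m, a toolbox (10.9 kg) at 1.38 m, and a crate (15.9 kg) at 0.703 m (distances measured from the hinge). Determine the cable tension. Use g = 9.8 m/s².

T ≈ 412 N

Choose the hinge as the axis so the unknown hinge reaction has zero arm there.
Beam weight: 15.1 × 9.8 = 148 N down at 0.75 m → arm 0.75 m, τ = 148 × 0.75 = 111 N·m clockwise.
Paint can: 5.8 × 9.8 = 56.84 N down at 0.325 m → arm 0.325 m, τ = 56.84 × 0.325 = 18.47 N·m clockwise.
Toolbox: 10.9 × 9.8 = 106.8 N down at 1.38 m → arm 1.38 m, τ = 106.8 × 1.38 = 147.4 N·m clockwise.
Crate: 15.9 × 9.8 = 155.8 N down at 0.703 m → arm 0.703 m, τ = 155.8 × 0.703 = 109.5 N·m clockwise.
Total clockwise load moment = 386.4 N·m.
The cable tension T acts at 1.5 m; only its component perpendicular to the beam, T sinθ, produces torque. sinθ = h/√(h²+d²) = 1.2/√(1.2²+1.5²) = 0.6247.
Setting net torque to zero: T × 1.5 × 0.6247 = 386.4 → T = 386.4 / 0.9371 = 412 N.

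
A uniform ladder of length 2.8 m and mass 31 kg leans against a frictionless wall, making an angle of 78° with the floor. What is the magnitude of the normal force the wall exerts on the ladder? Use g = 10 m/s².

Choose the foot of the ladder as the axis so the floor normal and friction both act there and drop out.
Ladder weight 31×10 = 310 N acts at 1.4 m along the ladder; its horizontal arm is 1.4·cos78° = 0.2911 m → τ = 90.24 N·m clockwise.
Wall normal N acts horizontally at the top; its moment arm is the height L sinθ = 2.8·sin78° = 2.739 m, counterclockwise.
For rotational equilibrium, N × 2.739 = 90.24, so N = 32.9 N.

N_wall ≈ 32.9 N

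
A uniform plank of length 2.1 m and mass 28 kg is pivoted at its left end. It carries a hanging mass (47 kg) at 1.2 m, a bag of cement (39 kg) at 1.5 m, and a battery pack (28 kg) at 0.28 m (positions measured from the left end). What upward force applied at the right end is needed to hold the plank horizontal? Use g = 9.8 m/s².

Sum moments about the left end (the unknown pivot reaction has zero arm there).
Beam weight: 28 × 9.8 = 274.4 N down at 1.05 m → arm 1.05 m, τ = 274.4 × 1.05 = 288.1 N·m clockwise.
Hanging mass: 47 × 9.8 = 460.6 N down at 1.2 m → arm 1.2 m, τ = 460.6 × 1.2 = 552.7 N·m clockwise.
Bag of cement: 39 × 9.8 = 382.2 N down at 1.5 m → arm 1.5 m, τ = 382.2 × 1.5 = 573.3 N·m clockwise.
Battery pack: 28 × 9.8 = 274.4 N down at 0.28 m → arm 0.28 m, τ = 274.4 × 0.28 = 76.83 N·m clockwise.
Net moment of the loads = 1491 N·m clockwise.
The upward force F acts at the right end, arm 2.1 m, giving F × 2.1 counterclockwise.
Στ = 0 ⇒ F × 2.1 = 1491 ⇒ F = 1491 / 2.1 = 710 N.

F ≈ 710 N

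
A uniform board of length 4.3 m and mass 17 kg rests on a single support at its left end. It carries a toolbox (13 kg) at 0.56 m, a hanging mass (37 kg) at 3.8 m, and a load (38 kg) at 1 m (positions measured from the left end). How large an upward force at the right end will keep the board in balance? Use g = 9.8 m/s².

F ≈ 507 N

About the left end:
Beam weight: 17 × 9.8 = 166.6 N down at 2.15 m → arm 2.15 m, τ = 166.6 × 2.15 = 358.2 N·m clockwise.
Toolbox: 13 × 9.8 = 127.4 N down at 0.56 m → arm 0.56 m, τ = 127.4 × 0.56 = 71.34 N·m clockwise.
Hanging mass: 37 × 9.8 = 362.6 N down at 3.8 m → arm 3.8 m, τ = 362.6 × 3.8 = 1378 N·m clockwise.
Load: 38 × 9.8 = 372.4 N down at 1 m → arm 1 m, τ = 372.4 × 1 = 372.4 N·m clockwise.
Net moment of the loads = 2180 N·m clockwise.
The upward force F acts at the right end, arm 4.3 m, giving F × 4.3 counterclockwise.
Balancing moments: F × 4.3 = 2180, giving F = 2180 / 4.3 = 507 N.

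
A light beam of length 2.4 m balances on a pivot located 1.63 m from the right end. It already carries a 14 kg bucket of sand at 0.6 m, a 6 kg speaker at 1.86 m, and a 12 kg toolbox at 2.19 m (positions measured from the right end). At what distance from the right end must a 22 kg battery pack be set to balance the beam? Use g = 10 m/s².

About the pivot (at 1.63 m from the right end):
Bucket of sand: 14 × 10 = 140 N down at 0.6 m → arm 1.03 m, τ = 140 × 1.03 = 144.2 N·m clockwise.
Speaker: 6 × 10 = 60 N down at 1.86 m → arm 0.23 m, τ = 60 × 0.23 = 13.8 N·m counterclockwise.
Toolbox: 12 × 10 = 120 N down at 2.19 m → arm 0.56 m, τ = 120 × 0.56 = 67.2 N·m counterclockwise.
Net moment of existing loads = 63.2 N·m clockwise.
The battery pack weighs 22 × 10 = 220 N and must supply an equal counterclockwise moment, so its lever arm about the pivot is 63.2 / 220 = 0.287 m.
That puts it at 1.63 + 0.287 = 1.92 m from the right end.

x ≈ 1.92 m from the right end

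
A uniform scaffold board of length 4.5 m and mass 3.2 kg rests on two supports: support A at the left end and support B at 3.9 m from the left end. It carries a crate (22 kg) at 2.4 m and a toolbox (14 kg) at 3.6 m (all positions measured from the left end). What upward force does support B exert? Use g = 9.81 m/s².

Take moments about support A.
Beam weight: 3.2 × 9.81 = 31.39 N down at 2.25 m → arm 2.25 m, τ = 31.39 × 2.25 = 70.63 N·m clockwise.
Crate: 22 × 9.81 = 215.8 N down at 2.4 m → arm 2.4 m, τ = 215.8 × 2.4 = 517.9 N·m clockwise.
Toolbox: 14 × 9.81 = 137.3 N down at 3.6 m → arm 3.6 m, τ = 137.3 × 3.6 = 494.3 N·m clockwise.
Net load moment about support A = 1083 N·m clockwise.
Reaction R at support B is upward at 3.9 m, arm 3.9 m → moment R × 3.9 counterclockwise.
Balancing moments: R × 3.9 = 1083, giving R = 278 N.

R_B ≈ 278 N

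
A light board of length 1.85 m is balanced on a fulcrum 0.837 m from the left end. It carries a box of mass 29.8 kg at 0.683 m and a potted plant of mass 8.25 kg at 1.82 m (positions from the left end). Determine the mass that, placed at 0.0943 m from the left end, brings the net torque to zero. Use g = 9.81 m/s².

Take moments about the fulcrum (at 0.837 m from the left end).
Box: 29.8 × 9.81 = 292.3 N down at 0.683 m → arm 0.154 m, τ = 292.3 × 0.154 = 45.01 N·m counterclockwise.
Potted plant: 8.25 × 9.81 = 80.93 N down at 1.82 m → arm 0.983 m, τ = 80.93 × 0.983 = 79.55 N·m clockwise.
Net moment of known loads = 34.54 N·m clockwise.
An unknown mass m at 0.0943 m has arm 0.7427 m; its moment is m·g·0.7427 counterclockwise.
Στ = 0 ⇒ m × 9.81 × 0.7427 = 34.54 ⇒ m = 34.54 / (9.81 × 0.7427) = 4.74 kg.

m ≈ 4.74 kg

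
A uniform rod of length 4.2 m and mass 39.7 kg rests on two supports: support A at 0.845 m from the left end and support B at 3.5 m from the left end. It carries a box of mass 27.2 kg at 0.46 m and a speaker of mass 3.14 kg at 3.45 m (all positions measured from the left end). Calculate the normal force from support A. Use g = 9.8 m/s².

R_A ≈ 511 N

Take moments about support B.
Beam weight: 39.7 × 9.8 = 389.1 N down at 2.1 m → arm 1.4 m, τ = 389.1 × 1.4 = 544.7 N·m counterclockwise.
Box: 27.2 × 9.8 = 266.6 N down at 0.46 m → arm 3.04 m, τ = 266.6 × 3.04 = 810.5 N·m counterclockwise.
Speaker: 3.14 × 9.8 = 30.77 N down at 3.45 m → arm 0.05 m, τ = 30.77 × 0.05 = 1.538 N·m counterclockwise.
Net load moment about support B = 1357 N·m counterclockwise.
Reaction R at support A is upward at 0.845 m, arm 2.655 m → moment R × 2.655 clockwise.
For rotational equilibrium, R × 2.655 = 1357, so R = 511 N.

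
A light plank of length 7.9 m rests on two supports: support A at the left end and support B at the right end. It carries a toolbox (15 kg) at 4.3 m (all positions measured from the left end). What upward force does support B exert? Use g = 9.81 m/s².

R_B ≈ 80.1 N

Taking torques about support A:
Toolbox: 15 × 9.81 = 147.2 N down at 4.3 m → arm 4.3 m, τ = 147.2 × 4.3 = 633 N·m clockwise.
Net load moment about support A = 633 N·m clockwise.
Reaction R at support B is upward at 7.9 m, arm 7.9 m → moment R × 7.9 counterclockwise.
Στ = 0 ⇒ R × 7.9 = 633 ⇒ R = 80.1 N.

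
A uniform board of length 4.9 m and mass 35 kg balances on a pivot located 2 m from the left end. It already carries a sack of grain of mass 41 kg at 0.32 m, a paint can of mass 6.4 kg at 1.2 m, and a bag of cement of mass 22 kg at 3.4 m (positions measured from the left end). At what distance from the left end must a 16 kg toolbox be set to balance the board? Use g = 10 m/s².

x ≈ 3.72 m from the left end

About the pivot (at 2 m from the left end):
Beam weight: 35 × 10 = 350 N down at 2.45 m → arm 0.45 m, τ = 350 × 0.45 = 157.5 N·m clockwise.
Sack of grain: 41 × 10 = 410 N down at 0.32 m → arm 1.68 m, τ = 410 × 1.68 = 688.8 N·m counterclockwise.
Paint can: 6.4 × 10 = 64 N down at 1.2 m → arm 0.8 m, τ = 64 × 0.8 = 51.2 N·m counterclockwise.
Bag of cement: 22 × 10 = 220 N down at 3.4 m → arm 1.4 m, τ = 220 × 1.4 = 308 N·m clockwise.
Net moment of existing loads = 274.5 N·m counterclockwise.
The toolbox weighs 16 × 10 = 160 N and must supply an equal clockwise moment, so its lever arm about the pivot is 274.5 / 160 = 1.72 m.
That puts it at 2 + 1.72 = 3.72 m from the left end.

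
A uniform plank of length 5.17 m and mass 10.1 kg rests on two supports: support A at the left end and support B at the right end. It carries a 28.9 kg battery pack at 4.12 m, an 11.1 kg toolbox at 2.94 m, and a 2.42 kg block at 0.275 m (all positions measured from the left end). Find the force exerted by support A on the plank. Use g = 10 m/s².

R_A ≈ 180 N

Take moments about support B.
Beam weight: 10.1 × 10 = 101 N down at 2.585 m → arm 2.585 m, τ = 101 × 2.585 = 261.1 N·m counterclockwise.
Battery pack: 28.9 × 10 = 289 N down at 4.12 m → arm 1.05 m, τ = 289 × 1.05 = 303.4 N·m counterclockwise.
Toolbox: 11.1 × 10 = 111 N down at 2.94 m → arm 2.23 m, τ = 111 × 2.23 = 247.5 N·m counterclockwise.
Block: 2.42 × 10 = 24.2 N down at 0.275 m → arm 4.895 m, τ = 24.2 × 4.895 = 118.5 N·m counterclockwise.
Net load moment about support B = 930.5 N·m counterclockwise.
Reaction R at support A is upward at 0 m, arm 5.17 m → moment R × 5.17 clockwise.
Setting net torque to zero: R × 5.17 = 930.5 → R = 180 N.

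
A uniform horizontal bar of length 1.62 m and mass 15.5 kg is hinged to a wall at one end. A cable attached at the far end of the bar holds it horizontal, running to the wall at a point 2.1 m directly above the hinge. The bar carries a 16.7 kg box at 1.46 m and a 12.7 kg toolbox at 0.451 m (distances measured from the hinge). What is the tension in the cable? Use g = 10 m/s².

Choose the hinge as the axis so the unknown hinge reaction has zero arm there.
Beam weight: 15.5 × 10 = 155 N down at 0.81 m → arm 0.81 m, τ = 155 × 0.81 = 125.6 N·m clockwise.
Box: 16.7 × 10 = 167 N down at 1.46 m → arm 1.46 m, τ = 167 × 1.46 = 243.8 N·m clockwise.
Toolbox: 12.7 × 10 = 127 N down at 0.451 m → arm 0.451 m, τ = 127 × 0.451 = 57.28 N·m clockwise.
Total clockwise load moment = 426.7 N·m.
The cable tension T acts at 1.62 m; only its component perpendicular to the bar, T sinθ, produces torque. sinθ = h/√(h²+d²) = 2.1/√(2.1²+1.62²) = 0.7918.
Setting net torque to zero: T × 1.62 × 0.7918 = 426.7 → T = 426.7 / 1.283 = 333 N.

T ≈ 333 N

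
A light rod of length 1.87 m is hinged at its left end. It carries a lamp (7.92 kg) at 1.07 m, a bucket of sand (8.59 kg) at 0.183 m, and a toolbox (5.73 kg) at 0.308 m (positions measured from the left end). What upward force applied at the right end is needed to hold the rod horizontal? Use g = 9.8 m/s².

F ≈ 61.9 N

Sum moments about the left end (the unknown pivot reaction has zero arm there).
Lamp: 7.92 × 9.8 = 77.62 N down at 1.07 m → arm 1.07 m, τ = 77.62 × 1.07 = 83.05 N·m clockwise.
Bucket of sand: 8.59 × 9.8 = 84.18 N down at 0.183 m → arm 0.183 m, τ = 84.18 × 0.183 = 15.4 N·m clockwise.
Toolbox: 5.73 × 9.8 = 56.15 N down at 0.308 m → arm 0.308 m, τ = 56.15 × 0.308 = 17.29 N·m clockwise.
Net moment of the loads = 115.7 N·m clockwise.
The upward force F acts at the right end, arm 1.87 m, giving F × 1.87 counterclockwise.
Balancing moments: F × 1.87 = 115.7, giving F = 115.7 / 1.87 = 61.9 N.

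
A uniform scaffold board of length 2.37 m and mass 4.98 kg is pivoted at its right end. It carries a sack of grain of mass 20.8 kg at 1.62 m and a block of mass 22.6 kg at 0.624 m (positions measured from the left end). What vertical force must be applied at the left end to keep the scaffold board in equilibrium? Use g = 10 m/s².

About the right end:
Beam weight: 4.98 × 10 = 49.8 N down at 1.185 m → arm 1.185 m, τ = 49.8 × 1.185 = 59.01 N·m counterclockwise.
Sack of grain: 20.8 × 10 = 208 N down at 1.62 m → arm 0.75 m, τ = 208 × 0.75 = 156 N·m counterclockwise.
Block: 22.6 × 10 = 226 N down at 0.624 m → arm 1.746 m, τ = 226 × 1.746 = 394.6 N·m counterclockwise.
Net moment of the loads = 609.6 N·m counterclockwise.
The upward force F acts at the left end, arm 2.37 m, giving F × 2.37 clockwise.
For rotational equilibrium, F × 2.37 = 609.6, so F = 609.6 / 2.37 = 257 N.

F ≈ 257 N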